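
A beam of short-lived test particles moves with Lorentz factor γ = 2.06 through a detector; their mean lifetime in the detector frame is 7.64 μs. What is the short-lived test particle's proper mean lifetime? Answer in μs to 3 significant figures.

τ₀ ≈ 3.71 μs

γ = 2.06 (given)
Proper time: τ₀ = Δt/γ = 7.64/2.06 = 3.71 μs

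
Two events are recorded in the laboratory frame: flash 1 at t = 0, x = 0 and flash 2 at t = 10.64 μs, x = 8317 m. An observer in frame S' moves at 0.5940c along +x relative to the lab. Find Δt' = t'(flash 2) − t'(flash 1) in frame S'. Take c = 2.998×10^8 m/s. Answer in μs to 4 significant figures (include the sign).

Δt' ≈ -7.258 μs

γ = 1/√(1 − 0.5940²) = 1.24306
Δt' = γ(Δt − vΔx/c²) = 1.24306 × (10.64 μs − 0.5940×8317 m / (2.998×10^8 m/s))
= 1.24306 × (-5.83865 μs) = -7.258 μs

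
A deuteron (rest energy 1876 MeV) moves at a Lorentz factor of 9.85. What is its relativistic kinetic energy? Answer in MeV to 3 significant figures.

γ = 9.85 (given)
K = (γ − 1)m₀c² = (9.85 − 1) × 1876 MeV = 8.8500 × 1876 MeV = 16600 MeV

K ≈ 16600 MeV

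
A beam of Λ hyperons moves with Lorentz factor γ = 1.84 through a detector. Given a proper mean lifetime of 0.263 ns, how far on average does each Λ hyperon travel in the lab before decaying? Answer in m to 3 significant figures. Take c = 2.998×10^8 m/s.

d ≈ 0.122 m

β = √(1 − 1/γ²) = √(1 − 1/1.84²) = 0.83942
Dilated lifetime: Δt = γτ₀ = 1.84 × 0.263 ns = 0.48392 ns
d = vΔt = 0.83942c × 0.48392 ns = 2.5166×10^8 m/s × 4.8392×10^-10 s = 0.122 m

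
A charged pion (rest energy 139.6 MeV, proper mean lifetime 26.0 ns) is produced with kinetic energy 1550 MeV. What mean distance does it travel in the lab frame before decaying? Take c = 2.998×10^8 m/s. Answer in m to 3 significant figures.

γ = 1 + K/(m₀c²) = 1 + 1550/139.6 = 12.103
β = √(1 − 1/γ²) = 0.99658
Dilated lifetime: γτ₀ = 12.103 × 26.0 ns = 314.68 ns
d = βc·γτ₀ = 0.99658 × (2.998×10^8 m/s) × 3.1468×10^-7 s = 94.0 m

d ≈ 94.0 m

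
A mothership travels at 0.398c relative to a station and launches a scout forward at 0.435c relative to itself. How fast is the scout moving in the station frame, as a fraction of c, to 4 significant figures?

Compose boost 2: (0.435 + 0.398)/(1 + 0.435×0.398) = 0.8330/1.17313 = 0.7101

u ≈ 0.7101c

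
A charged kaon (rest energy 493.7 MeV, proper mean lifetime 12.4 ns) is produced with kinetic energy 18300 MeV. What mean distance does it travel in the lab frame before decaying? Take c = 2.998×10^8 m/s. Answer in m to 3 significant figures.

γ = 1 + K/(m₀c²) = 1 + 18300/493.7 = 38.067
β = √(1 − 1/γ²) = 0.99965
Dilated lifetime: γτ₀ = 38.067 × 12.4 ns = 472.03 ns
d = βc·γτ₀ = 0.99965 × (2.998×10^8 m/s) × 4.7203×10^-7 s = 141 m

d ≈ 141 m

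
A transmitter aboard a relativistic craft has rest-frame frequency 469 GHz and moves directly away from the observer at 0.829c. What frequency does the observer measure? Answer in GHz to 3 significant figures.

Relativistic Doppler: f_obs = f_src √((1−β)/(1+β))
= 469 × √(0.17100/1.8290) = 469 × 0.30577 = 143 GHz

f_obs ≈ 143 GHz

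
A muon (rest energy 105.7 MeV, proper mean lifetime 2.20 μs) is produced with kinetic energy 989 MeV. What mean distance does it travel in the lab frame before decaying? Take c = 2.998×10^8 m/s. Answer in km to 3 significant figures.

d ≈ 6.80 km

γ = 1 + K/(m₀c²) = 1 + 989/105.7 = 10.357
β = √(1 − 1/γ²) = 0.99533
Dilated lifetime: γτ₀ = 10.357 × 2.20 μs = 22.785 μs
d = βc·γτ₀ = 0.99533 × (2.998×10^8 m/s) × 2.2785×10^-5 s = 6.80 km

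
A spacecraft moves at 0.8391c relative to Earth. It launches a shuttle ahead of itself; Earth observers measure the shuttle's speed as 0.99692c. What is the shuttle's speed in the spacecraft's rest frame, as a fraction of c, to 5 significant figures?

Inverse velocity addition: u' = (u − v)/(1 − uv/c²)
= (0.99692 − 0.8391)/(1 − 0.99692×0.8391) = 0.15782/0.1634844 = 0.96535

u' ≈ 0.96535c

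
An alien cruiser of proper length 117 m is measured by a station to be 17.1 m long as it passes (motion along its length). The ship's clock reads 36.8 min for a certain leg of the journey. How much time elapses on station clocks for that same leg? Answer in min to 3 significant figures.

Δt ≈ 252 min

Length contraction ⇒ γ = L₀/L = 117/17.1 = 6.8421
Time dilation: Δt = γτ₀ = 6.8421 × 36.8 min = 252 min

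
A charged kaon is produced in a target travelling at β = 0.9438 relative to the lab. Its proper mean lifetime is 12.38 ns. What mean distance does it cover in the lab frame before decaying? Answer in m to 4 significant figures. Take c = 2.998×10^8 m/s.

d ≈ 10.60 m

γ = 1/√(1 − 0.9438²) = 3.02556
Dilated lifetime: Δt = γτ₀ = 3.02556 × 12.38 ns = 37.4565 ns
d = vΔt = 0.9438c × 37.4565 ns = 2.82951×10^8 m/s × 3.74565×10^-8 s = 10.60 m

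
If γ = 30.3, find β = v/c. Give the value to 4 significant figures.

β ≈ 0.9995

β = √(1 − 1/γ²) = √(1 − 1/30.3²) = √(0.998911) = 0.9995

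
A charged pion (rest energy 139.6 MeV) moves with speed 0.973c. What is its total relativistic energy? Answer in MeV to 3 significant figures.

γ = 1/√(1 − 0.973²) = 4.3327
E = γm₀c² = 4.3327 × 139.6 MeV = 605 MeV

E ≈ 605 MeV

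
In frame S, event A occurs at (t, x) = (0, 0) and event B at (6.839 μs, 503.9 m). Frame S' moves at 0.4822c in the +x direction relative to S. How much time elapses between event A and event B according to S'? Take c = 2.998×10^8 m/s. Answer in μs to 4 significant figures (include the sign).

Δt' ≈ 6.881 μs

γ = 1/√(1 − 0.4822²) = 1.14147
Δt' = γ(Δt − vΔx/c²) = 1.14147 × (6.839 μs − 0.4822×503.9 m / (2.998×10^8 m/s))
= 1.14147 × (6.02852 μs) = 6.881 μs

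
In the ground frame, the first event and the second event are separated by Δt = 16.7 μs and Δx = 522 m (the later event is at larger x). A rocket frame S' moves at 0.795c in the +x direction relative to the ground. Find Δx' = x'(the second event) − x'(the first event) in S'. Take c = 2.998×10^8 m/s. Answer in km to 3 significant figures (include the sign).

γ = 1/√(1 − 0.795²) = 1.6485
Δx' = γ(Δx − vΔt) = 1.6485 × (522 m − 0.795×(2.998×10^8 m/s)×16.7×10^-6 s)
= 1.6485 × (-3458.3 m) = -5.70 km

Δx' ≈ -5.70 km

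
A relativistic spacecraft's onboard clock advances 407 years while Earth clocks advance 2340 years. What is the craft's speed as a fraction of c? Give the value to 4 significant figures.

γ = Δt/τ₀ = 2340/407 = 5.74939
β = √(1 − 1/γ²) = √(1 − 1/5.74939²) = 0.9848

β ≈ 0.9848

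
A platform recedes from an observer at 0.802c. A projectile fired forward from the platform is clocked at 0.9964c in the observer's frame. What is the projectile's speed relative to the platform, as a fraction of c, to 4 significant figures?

u' ≈ 0.9677c

Inverse velocity addition: u' = (u − v)/(1 − uv/c²)
= (0.9964 − 0.802)/(1 − 0.9964×0.802) = 0.1944/0.200887 = 0.9677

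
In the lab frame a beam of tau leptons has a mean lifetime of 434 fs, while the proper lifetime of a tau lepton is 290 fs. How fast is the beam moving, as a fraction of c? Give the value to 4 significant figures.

β ≈ 0.7440

γ = Δt/τ₀ = 434/290 = 1.49655
β = √(1 − 1/γ²) = √(1 − 1/1.49655²) = 0.7440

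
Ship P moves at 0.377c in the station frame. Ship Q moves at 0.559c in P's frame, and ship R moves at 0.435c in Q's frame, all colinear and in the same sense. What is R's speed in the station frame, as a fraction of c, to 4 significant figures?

u ≈ 0.9041c

Compose boost 2: (0.559 + 0.377)/(1 + 0.559×0.377) = 0.9360/1.21074 = 0.773079
Compose boost 3: (0.435 + 0.773079)/(1 + 0.435×0.773079) = 1.20808/1.33629 = 0.9041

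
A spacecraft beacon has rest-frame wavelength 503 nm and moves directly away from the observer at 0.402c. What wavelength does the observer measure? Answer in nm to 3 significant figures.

λ_obs ≈ 770 nm

Relativistic Doppler: λ_obs = λ_src √((1+β)/(1−β))
= 503 × √(1.4020/0.59800) = 503 × 1.5312 = 770 nm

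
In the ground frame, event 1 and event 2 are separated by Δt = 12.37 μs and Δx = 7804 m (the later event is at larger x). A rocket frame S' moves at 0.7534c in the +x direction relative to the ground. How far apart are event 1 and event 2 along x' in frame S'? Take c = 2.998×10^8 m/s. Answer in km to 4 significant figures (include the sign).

γ = 1/√(1 − 0.7534²) = 1.52077
Δx' = γ(Δx − vΔt) = 1.52077 × (7804 m − 0.7534×(2.998×10^8 m/s)×12.37×10^-6 s)
= 1.52077 × (5010.00 m) = 7.619 km

Δx' ≈ 7.619 km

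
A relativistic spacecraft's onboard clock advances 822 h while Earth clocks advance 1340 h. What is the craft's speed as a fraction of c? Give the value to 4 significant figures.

β ≈ 0.7897

γ = Δt/τ₀ = 1340/822 = 1.63017
β = √(1 − 1/γ²) = √(1 − 1/1.63017²) = 0.7897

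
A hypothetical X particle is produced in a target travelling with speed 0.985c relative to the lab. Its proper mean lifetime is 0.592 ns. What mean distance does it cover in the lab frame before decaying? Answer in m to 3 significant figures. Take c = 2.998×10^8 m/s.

γ = 1/√(1 − 0.985²) = 5.7953
Dilated lifetime: Δt = γτ₀ = 5.7953 × 0.592 ns = 3.4308 ns
d = vΔt = 0.985c × 3.4308 ns = 2.9530×10^8 m/s × 3.4308×10^-9 s = 1.01 m

d ≈ 1.01 m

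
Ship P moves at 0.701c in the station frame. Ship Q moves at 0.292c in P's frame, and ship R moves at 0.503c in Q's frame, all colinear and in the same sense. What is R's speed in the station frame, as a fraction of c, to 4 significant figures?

Compose boost 2: (0.292 + 0.701)/(1 + 0.292×0.701) = 0.9930/1.20469 = 0.824277
Compose boost 3: (0.503 + 0.824277)/(1 + 0.503×0.824277) = 1.32728/1.41461 = 0.9383

u ≈ 0.9383c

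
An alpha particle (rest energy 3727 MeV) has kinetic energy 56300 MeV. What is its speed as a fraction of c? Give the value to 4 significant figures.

γ = 1 + K/(m₀c²) = 1 + 56300/3727 = 16.1060
β = √(1 − 1/γ²) = 0.9981

β ≈ 0.9981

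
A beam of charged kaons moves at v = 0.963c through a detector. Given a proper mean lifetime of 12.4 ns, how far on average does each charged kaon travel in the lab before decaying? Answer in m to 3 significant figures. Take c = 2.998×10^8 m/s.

γ = 1/√(1 − 0.963²) = 3.7106
Dilated lifetime: Δt = γτ₀ = 3.7106 × 12.4 ns = 46.011 ns
d = vΔt = 0.963c × 46.011 ns = 2.8871×10^8 m/s × 4.6011×10^-8 s = 13.3 m

d ≈ 13.3 m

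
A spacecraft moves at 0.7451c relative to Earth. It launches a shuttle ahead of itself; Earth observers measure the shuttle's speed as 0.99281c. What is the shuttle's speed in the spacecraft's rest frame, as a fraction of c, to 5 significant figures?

u' ≈ 0.95179c

Inverse velocity addition: u' = (u − v)/(1 − uv/c²)
= (0.99281 − 0.7451)/(1 − 0.99281×0.7451) = 0.24771/0.2602573 = 0.95179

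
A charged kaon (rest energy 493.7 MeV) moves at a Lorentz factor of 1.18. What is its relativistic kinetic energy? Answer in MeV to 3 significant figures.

K ≈ 88.9 MeV

γ = 1.18 (given)
K = (γ − 1)m₀c² = (1.18 − 1) × 493.7 MeV = 0.18000 × 493.7 MeV = 88.9 MeV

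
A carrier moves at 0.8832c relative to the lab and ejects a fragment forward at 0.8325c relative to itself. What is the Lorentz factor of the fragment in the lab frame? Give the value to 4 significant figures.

γ ≈ 6.678

u_lab = (0.8325 + 0.8832)/(1 + 0.8325×0.8832) = 1.7157/1.735264 = 0.9887256
γ = 1/√(1 − 0.9887256²) = 6.678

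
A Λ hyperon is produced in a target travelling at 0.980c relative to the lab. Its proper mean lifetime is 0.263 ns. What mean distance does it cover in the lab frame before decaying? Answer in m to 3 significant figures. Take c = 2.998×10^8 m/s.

γ = 1/√(1 − 0.980²) = 5.0252
Dilated lifetime: Δt = γτ₀ = 5.0252 × 0.263 ns = 1.3216 ns
d = vΔt = 0.980c × 1.3216 ns = 2.9380×10^8 m/s × 1.3216×10^-9 s = 0.388 m

d ≈ 0.388 m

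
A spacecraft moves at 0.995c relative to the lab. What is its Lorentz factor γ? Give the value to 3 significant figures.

γ = 1/√(1 − β²) = 1/√(1 − 0.995²) = 1/√(0.0099750) = 10.0

γ ≈ 10.0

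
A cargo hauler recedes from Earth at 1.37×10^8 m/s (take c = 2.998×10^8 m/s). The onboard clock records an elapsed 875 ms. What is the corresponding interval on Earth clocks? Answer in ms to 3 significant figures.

β = v/c = 1.37×10^8 / 2.998×10^8 = 0.45697
γ = 1/√(1 − 0.45697²) = 1.1243
Time dilation: Δt = γτ₀ = 1.1243 × 875 ms = 984 ms

Δt ≈ 984 ms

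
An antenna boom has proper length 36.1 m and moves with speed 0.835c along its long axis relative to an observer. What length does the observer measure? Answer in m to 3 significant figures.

L ≈ 19.9 m

γ = 1/√(1 − 0.835²) = 1.8174
Length contraction: L = L₀/γ = 36.1/1.8174 = 19.9 m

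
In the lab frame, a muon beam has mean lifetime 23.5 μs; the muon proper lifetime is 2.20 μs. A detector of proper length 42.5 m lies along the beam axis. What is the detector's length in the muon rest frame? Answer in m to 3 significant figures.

Time dilation ⇒ γ = Δt/τ₀ = 23.5/2.20 = 10.682
Length contraction: L = L₀/γ = 42.5/10.682 = 3.98 m

L ≈ 3.98 m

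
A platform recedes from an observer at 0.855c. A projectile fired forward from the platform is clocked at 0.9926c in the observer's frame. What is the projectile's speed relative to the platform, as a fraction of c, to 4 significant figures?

u' ≈ 0.9093c

Inverse velocity addition: u' = (u − v)/(1 − uv/c²)
= (0.9926 − 0.855)/(1 − 0.9926×0.855) = 0.1376/0.151327 = 0.9093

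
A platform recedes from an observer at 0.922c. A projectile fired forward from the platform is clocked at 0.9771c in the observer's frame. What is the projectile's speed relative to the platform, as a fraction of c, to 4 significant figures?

Inverse velocity addition: u' = (u − v)/(1 − uv/c²)
= (0.9771 − 0.922)/(1 − 0.9771×0.922) = 0.05510/0.0991138 = 0.5559

u' ≈ 0.5559c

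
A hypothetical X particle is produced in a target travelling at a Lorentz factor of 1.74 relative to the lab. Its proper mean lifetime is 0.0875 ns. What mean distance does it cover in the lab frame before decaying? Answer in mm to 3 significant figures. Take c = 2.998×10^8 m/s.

β = √(1 − 1/γ²) = √(1 − 1/1.74²) = 0.81836
Dilated lifetime: Δt = γτ₀ = 1.74 × 0.0875 ns = 0.15225 ns
d = vΔt = 0.81836c × 0.15225 ns = 2.4534×10^8 m/s × 1.5225×10^-10 s = 37.4 mm

d ≈ 37.4 mm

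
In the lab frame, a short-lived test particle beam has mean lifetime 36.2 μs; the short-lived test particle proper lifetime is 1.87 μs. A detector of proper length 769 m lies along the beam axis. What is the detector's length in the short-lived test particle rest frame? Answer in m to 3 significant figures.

Time dilation ⇒ γ = Δt/τ₀ = 36.2/1.87 = 19.358
Length contraction: L = L₀/γ = 769/19.358 = 39.7 m

L ≈ 39.7 m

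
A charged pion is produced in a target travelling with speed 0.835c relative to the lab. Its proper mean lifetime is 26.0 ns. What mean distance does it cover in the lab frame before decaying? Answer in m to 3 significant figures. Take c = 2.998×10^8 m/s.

d ≈ 11.8 m

γ = 1/√(1 − 0.835²) = 1.8174
Dilated lifetime: Δt = γτ₀ = 1.8174 × 26.0 ns = 47.251 ns
d = vΔt = 0.835c × 47.251 ns = 2.5033×10^8 m/s × 4.7251×10^-8 s = 11.8 m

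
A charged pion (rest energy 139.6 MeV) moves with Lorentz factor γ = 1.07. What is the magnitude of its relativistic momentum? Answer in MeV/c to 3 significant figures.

p ≈ 53.1 MeV/c

β = √(1 − 1/γ²) = √(1 − 1/1.07²) = 0.35575
p = γβm₀c = 1.07 × 0.35575 × 139.6 MeV/c = 53.1 MeV/c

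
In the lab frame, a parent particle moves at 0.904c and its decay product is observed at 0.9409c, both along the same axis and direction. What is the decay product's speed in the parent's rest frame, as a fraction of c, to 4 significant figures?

u' ≈ 0.2469c

Inverse velocity addition: u' = (u − v)/(1 − uv/c²)
= (0.9409 − 0.904)/(1 − 0.9409×0.904) = 0.03690/0.149426 = 0.2469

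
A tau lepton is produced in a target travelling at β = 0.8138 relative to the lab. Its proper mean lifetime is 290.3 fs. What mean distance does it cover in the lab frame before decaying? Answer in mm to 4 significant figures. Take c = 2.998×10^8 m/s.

γ = 1/√(1 − 0.8138²) = 1.72074
Dilated lifetime: Δt = γτ₀ = 1.72074 × 290.3 fs = 499.531 fs
d = vΔt = 0.8138c × 499.531 fs = 2.43977×10^8 m/s × 4.99531×10^-13 s = 0.1219 mm

d ≈ 0.1219 mm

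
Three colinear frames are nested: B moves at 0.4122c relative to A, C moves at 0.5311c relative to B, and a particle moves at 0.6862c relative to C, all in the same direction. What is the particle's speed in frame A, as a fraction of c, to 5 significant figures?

Compose boost 2: (0.5311 + 0.4122)/(1 + 0.5311×0.4122) = 0.94330/1.218919 = 0.7738822
Compose boost 3: (0.6862 + 0.7738822)/(1 + 0.6862×0.7738822) = 1.460082/1.531038 = 0.95366

u ≈ 0.95366c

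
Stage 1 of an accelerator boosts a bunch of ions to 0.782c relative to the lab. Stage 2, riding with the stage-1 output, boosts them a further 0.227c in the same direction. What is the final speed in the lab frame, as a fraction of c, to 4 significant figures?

u ≈ 0.8569c

Compose boost 2: (0.227 + 0.782)/(1 + 0.227×0.782) = 1.009/1.17751 = 0.8569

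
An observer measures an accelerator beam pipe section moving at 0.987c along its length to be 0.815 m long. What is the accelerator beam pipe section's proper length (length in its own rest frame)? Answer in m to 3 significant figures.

L₀ ≈ 5.07 m

γ = 1/√(1 − 0.987²) = 6.2220
L₀ = γL = 6.2220 × 0.815 = 5.07 m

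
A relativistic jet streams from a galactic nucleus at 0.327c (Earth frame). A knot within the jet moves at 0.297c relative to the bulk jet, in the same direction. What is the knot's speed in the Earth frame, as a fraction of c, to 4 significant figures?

u ≈ 0.5688c

Relativistic velocity addition: u = (u' + v)/(1 + u'v/c²)
= (0.297 + 0.327)/(1 + 0.297×0.327) = 0.6240/1.09712 = 0.5688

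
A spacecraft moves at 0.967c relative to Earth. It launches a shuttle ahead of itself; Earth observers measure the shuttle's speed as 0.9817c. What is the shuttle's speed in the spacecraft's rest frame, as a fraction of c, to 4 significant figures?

u' ≈ 0.2900c

Inverse velocity addition: u' = (u − v)/(1 − uv/c²)
= (0.9817 − 0.967)/(1 − 0.9817×0.967) = 0.01470/0.0506961 = 0.2900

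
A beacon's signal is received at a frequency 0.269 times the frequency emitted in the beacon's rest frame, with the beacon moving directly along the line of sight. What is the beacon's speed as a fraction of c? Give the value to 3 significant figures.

f_obs/f_src = √((1−β)/(1+β)) = 0.269  ⇒  (1−β)/(1+β) = 0.072361
β = |1 − D²|/(1 + D²) = |1 − 0.072361|/(1 + 0.072361) = 0.865

β ≈ 0.865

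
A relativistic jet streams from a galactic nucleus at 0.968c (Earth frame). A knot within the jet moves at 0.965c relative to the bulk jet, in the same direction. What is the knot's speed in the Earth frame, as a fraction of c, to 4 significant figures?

u ≈ 0.9994c

Relativistic velocity addition: u = (u' + v)/(1 + u'v/c²)
= (0.965 + 0.968)/(1 + 0.965×0.968) = 1.933/1.93412 = 0.9994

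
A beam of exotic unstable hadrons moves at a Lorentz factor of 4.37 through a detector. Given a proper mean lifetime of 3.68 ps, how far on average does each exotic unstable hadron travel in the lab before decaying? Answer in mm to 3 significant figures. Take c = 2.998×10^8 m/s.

β = √(1 − 1/γ²) = √(1 − 1/4.37²) = 0.97347
Dilated lifetime: Δt = γτ₀ = 4.37 × 3.68 ps = 16.082 ps
d = vΔt = 0.97347c × 16.082 ps = 2.9185×10^8 m/s × 1.6082×10^-11 s = 4.69 mm

d ≈ 4.69 mm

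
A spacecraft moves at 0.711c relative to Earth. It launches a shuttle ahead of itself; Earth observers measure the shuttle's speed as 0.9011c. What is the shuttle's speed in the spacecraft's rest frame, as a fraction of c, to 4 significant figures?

u' ≈ 0.5291c

Inverse velocity addition: u' = (u − v)/(1 − uv/c²)
= (0.9011 − 0.711)/(1 − 0.9011×0.711) = 0.1901/0.359318 = 0.5291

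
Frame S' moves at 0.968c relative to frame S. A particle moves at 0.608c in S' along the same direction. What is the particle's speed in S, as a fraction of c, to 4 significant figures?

u ≈ 0.9921c

Relativistic velocity addition: u = (u' + v)/(1 + u'v/c²)
= (0.608 + 0.968)/(1 + 0.608×0.968) = 1.576/1.58854 = 0.9921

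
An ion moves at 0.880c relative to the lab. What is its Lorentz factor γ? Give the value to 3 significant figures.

γ ≈ 2.11

γ = 1/√(1 − β²) = 1/√(1 − 0.880²) = 1/√(0.22560) = 2.11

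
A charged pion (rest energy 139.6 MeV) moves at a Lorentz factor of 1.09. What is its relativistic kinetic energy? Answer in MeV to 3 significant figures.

K ≈ 12.6 MeV

γ = 1.09 (given)
K = (γ − 1)m₀c² = (1.09 − 1) × 139.6 MeV = 0.090000 × 139.6 MeV = 12.6 MeV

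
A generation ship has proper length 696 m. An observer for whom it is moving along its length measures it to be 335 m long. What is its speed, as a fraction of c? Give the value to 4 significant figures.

γ = L₀/L = 696/335 = 2.07761
β = √(1 − 1/γ²) = 0.8765

β ≈ 0.8765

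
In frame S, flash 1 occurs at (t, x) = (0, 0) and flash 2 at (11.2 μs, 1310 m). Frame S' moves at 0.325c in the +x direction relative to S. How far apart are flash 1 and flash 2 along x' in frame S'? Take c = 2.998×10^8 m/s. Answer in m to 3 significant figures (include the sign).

Δx' ≈ 231 m

γ = 1/√(1 − 0.325²) = 1.0574
Δx' = γ(Δx − vΔt) = 1.0574 × (1310 m − 0.325×(2.998×10^8 m/s)×11.2×10^-6 s)
= 1.0574 × (218.73 m) = 231 m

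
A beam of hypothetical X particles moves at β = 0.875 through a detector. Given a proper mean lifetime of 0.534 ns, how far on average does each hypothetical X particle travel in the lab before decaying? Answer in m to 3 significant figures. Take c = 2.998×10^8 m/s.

d ≈ 0.289 m

γ = 1/√(1 − 0.875²) = 2.0656
Dilated lifetime: Δt = γτ₀ = 2.0656 × 0.534 ns = 1.1030 ns
d = vΔt = 0.875c × 1.1030 ns = 2.6232×10^8 m/s × 1.1030×10^-9 s = 0.289 m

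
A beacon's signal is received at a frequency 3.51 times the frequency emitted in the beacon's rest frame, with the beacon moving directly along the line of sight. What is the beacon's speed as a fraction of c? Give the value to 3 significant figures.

β ≈ 0.850

f_obs/f_src = √((1+β)/(1−β)) = 3.51  ⇒  (1+β)/(1−β) = 12.320
β = |1 − D²|/(1 + D²) = |1 − 12.320|/(1 + 12.320) = 0.850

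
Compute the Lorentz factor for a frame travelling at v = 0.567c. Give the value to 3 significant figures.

γ = 1/√(1 − β²) = 1/√(1 − 0.567²) = 1/√(0.67851) = 1.21

γ ≈ 1.21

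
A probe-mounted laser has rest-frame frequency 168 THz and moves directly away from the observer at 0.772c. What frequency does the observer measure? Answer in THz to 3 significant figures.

f_obs ≈ 60.3 THz

Relativistic Doppler: f_obs = f_src √((1−β)/(1+β))
= 168 × √(0.22800/1.7720) = 168 × 0.35870 = 60.3 THz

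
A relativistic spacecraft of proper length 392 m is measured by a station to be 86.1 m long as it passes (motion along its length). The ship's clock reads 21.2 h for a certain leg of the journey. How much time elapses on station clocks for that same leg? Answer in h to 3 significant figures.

Length contraction ⇒ γ = L₀/L = 392/86.1 = 4.5528
Time dilation: Δt = γτ₀ = 4.5528 × 21.2 h = 96.5 h

Δt ≈ 96.5 h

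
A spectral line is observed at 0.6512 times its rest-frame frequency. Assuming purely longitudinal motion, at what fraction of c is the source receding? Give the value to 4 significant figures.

f_obs/f_src = √((1−β)/(1+β)) = 0.6512  ⇒  (1−β)/(1+β) = 0.424061
β = |1 − D²|/(1 + D²) = |1 − 0.424061|/(1 + 0.424061) = 0.4044

β ≈ 0.4044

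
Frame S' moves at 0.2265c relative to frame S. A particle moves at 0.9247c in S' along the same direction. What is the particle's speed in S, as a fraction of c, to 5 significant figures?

Relativistic velocity addition: u = (u' + v)/(1 + u'v/c²)
= (0.9247 + 0.2265)/(1 + 0.9247×0.2265) = 1.1512/1.209445 = 0.95184

u ≈ 0.95184c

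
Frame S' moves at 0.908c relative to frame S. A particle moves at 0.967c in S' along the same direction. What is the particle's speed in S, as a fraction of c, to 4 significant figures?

u ≈ 0.9984c

Relativistic velocity addition: u = (u' + v)/(1 + u'v/c²)
= (0.967 + 0.908)/(1 + 0.967×0.908) = 1.875/1.87804 = 0.9984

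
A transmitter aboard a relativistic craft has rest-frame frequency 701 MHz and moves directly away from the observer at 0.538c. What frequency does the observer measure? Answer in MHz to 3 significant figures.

f_obs ≈ 384 MHz

Relativistic Doppler: f_obs = f_src √((1−β)/(1+β))
= 701 × √(0.46200/1.5380) = 701 × 0.54808 = 384 MHz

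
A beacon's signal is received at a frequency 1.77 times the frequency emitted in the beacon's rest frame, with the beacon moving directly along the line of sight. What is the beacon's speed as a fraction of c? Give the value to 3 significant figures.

f_obs/f_src = √((1+β)/(1−β)) = 1.77  ⇒  (1+β)/(1−β) = 3.1329
β = |1 − D²|/(1 + D²) = |1 − 3.1329|/(1 + 3.1329) = 0.516

β ≈ 0.516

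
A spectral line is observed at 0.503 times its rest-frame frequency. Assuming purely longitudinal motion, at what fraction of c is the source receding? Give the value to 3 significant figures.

f_obs/f_src = √((1−β)/(1+β)) = 0.503  ⇒  (1−β)/(1+β) = 0.25301
β = |1 − D²|/(1 + D²) = |1 − 0.25301|/(1 + 0.25301) = 0.596

β ≈ 0.596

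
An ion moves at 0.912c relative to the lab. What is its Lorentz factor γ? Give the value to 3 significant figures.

γ ≈ 2.44

γ = 1/√(1 − β²) = 1/√(1 − 0.912²) = 1/√(0.16826) = 2.44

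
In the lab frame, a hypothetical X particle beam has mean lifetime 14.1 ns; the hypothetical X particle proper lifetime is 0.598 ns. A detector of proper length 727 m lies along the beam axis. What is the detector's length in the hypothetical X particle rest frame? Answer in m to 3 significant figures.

Time dilation ⇒ γ = Δt/τ₀ = 14.1/0.598 = 23.579
Length contraction: L = L₀/γ = 727/23.579 = 30.8 m

L ≈ 30.8 m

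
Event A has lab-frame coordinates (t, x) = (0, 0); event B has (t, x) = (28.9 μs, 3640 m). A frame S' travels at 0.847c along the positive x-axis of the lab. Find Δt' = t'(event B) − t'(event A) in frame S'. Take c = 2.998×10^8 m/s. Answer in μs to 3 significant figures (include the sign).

γ = 1/√(1 − 0.847²) = 1.8811
Δt' = γ(Δt − vΔx/c²) = 1.8811 × (28.9 μs − 0.847×3640 m / (2.998×10^8 m/s))
= 1.8811 × (18.616 μs) = 35.0 μs

Δt' ≈ 35.0 μs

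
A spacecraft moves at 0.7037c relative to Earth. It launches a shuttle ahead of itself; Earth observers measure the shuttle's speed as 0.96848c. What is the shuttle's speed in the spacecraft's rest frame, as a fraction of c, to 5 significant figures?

Inverse velocity addition: u' = (u − v)/(1 − uv/c²)
= (0.96848 − 0.7037)/(1 − 0.96848×0.7037) = 0.26478/0.3184806 = 0.83138

u' ≈ 0.83138c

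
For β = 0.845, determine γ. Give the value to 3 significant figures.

γ ≈ 1.87

γ = 1/√(1 − β²) = 1/√(1 − 0.845²) = 1/√(0.28598) = 1.87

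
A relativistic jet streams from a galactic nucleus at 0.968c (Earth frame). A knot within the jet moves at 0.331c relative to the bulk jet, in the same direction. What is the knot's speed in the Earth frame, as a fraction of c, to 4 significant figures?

Relativistic velocity addition: u = (u' + v)/(1 + u'v/c²)
= (0.331 + 0.968)/(1 + 0.331×0.968) = 1.299/1.32041 = 0.9838

u ≈ 0.9838c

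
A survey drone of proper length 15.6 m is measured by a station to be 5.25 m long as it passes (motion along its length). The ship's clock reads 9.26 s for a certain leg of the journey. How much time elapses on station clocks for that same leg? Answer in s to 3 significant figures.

Δt ≈ 27.5 s

Length contraction ⇒ γ = L₀/L = 15.6/5.25 = 2.9714
Time dilation: Δt = γτ₀ = 2.9714 × 9.26 s = 27.5 s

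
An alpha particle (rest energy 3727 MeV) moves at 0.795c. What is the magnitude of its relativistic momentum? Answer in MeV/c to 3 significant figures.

γ = 1/√(1 − 0.795²) = 1.6485
p = γβm₀c = 1.6485 × 0.795 × 3727 MeV/c = 4880 MeV/c

p ≈ 4880 MeV/c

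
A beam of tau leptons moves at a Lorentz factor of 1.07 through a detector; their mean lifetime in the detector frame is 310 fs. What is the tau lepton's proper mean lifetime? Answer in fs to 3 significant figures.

τ₀ ≈ 290 fs

γ = 1.07 (given)
Proper time: τ₀ = Δt/γ = 310/1.07 = 290 fs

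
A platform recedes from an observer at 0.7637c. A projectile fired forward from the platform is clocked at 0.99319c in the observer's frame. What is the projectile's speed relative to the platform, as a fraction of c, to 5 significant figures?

Inverse velocity addition: u' = (u − v)/(1 − uv/c²)
= (0.99319 − 0.7637)/(1 − 0.99319×0.7637) = 0.22949/0.2415008 = 0.95027

u' ≈ 0.95027c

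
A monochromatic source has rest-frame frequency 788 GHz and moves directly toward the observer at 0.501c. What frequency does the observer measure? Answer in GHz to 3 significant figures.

Relativistic Doppler: f_obs = f_src √((1+β)/(1−β))
= 788 × √(1.5010/0.49900) = 788 × 1.7344 = 1370 GHz

f_obs ≈ 1370 GHz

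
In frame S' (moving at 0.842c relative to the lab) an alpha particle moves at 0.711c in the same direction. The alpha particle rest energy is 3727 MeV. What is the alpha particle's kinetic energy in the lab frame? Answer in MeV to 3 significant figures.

u_lab = (0.711 + 0.842)/(1 + 0.711×0.842) = 0.971437
γ = 1/√(1 − 0.971437²) = 4.2141
K = (γ − 1)m₀c² = (4.2141 − 1) × 3727 = 3.2141 × 3727 = 12000 MeV

K ≈ 12000 MeV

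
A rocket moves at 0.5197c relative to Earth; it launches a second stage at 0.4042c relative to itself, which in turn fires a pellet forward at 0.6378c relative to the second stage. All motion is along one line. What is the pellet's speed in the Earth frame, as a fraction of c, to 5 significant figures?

u ≈ 0.94240c

Compose boost 2: (0.4042 + 0.5197)/(1 + 0.4042×0.5197) = 0.92390/1.210063 = 0.7635141
Compose boost 3: (0.6378 + 0.7635141)/(1 + 0.6378×0.7635141) = 1.401314/1.486969 = 0.94240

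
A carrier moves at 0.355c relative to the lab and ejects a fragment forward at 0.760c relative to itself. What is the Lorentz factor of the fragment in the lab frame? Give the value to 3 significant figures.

u_lab = (0.760 + 0.355)/(1 + 0.760×0.355) = 1.115/1.26980 = 0.878091
γ = 1/√(1 − 0.878091²) = 2.09

γ ≈ 2.09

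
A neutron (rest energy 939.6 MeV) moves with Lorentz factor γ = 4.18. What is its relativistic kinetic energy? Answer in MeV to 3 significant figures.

K ≈ 2990 MeV

γ = 4.18 (given)
K = (γ − 1)m₀c² = (4.18 − 1) × 939.6 MeV = 3.1800 × 939.6 MeV = 2990 MeV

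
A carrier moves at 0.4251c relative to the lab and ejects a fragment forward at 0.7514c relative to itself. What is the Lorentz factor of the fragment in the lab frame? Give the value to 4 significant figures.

u_lab = (0.7514 + 0.4251)/(1 + 0.7514×0.4251) = 1.1765/1.319420 = 0.8916796
γ = 1/√(1 − 0.8916796²) = 2.209

γ ≈ 2.209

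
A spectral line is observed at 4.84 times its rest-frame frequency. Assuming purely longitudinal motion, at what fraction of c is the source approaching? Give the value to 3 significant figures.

f_obs/f_src = √((1+β)/(1−β)) = 4.84  ⇒  (1+β)/(1−β) = 23.426
β = |1 − D²|/(1 + D²) = |1 − 23.426|/(1 + 23.426) = 0.918

β ≈ 0.918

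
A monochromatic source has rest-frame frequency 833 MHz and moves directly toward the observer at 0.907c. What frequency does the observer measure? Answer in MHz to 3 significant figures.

f_obs ≈ 3770 MHz

Relativistic Doppler: f_obs = f_src √((1+β)/(1−β))
= 833 × √(1.9070/0.093000) = 833 × 4.5283 = 3770 MHz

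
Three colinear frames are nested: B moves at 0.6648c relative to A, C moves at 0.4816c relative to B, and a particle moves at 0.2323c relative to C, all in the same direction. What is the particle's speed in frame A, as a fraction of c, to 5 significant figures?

u ≈ 0.91591c

Compose boost 2: (0.4816 + 0.6648)/(1 + 0.4816×0.6648) = 1.1464/1.320168 = 0.8683745
Compose boost 3: (0.2323 + 0.8683745)/(1 + 0.2323×0.8683745) = 1.100675/1.201723 = 0.91591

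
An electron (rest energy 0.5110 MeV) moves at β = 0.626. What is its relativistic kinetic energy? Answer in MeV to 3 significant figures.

K ≈ 0.144 MeV

γ = 1/√(1 − 0.626²) = 1.2823
K = (γ − 1)m₀c² = (1.2823 − 1) × 0.5110 MeV = 0.28234 × 0.5110 MeV = 0.144 MeV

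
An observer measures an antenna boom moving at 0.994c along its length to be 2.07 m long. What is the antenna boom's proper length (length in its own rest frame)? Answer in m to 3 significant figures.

L₀ ≈ 18.9 m

γ = 1/√(1 − 0.994²) = 9.1424
L₀ = γL = 9.1424 × 2.07 = 18.9 m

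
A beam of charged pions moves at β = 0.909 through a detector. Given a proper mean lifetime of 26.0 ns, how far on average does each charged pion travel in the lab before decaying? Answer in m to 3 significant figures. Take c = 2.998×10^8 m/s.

d ≈ 17.0 m

γ = 1/√(1 − 0.909²) = 2.3993
Dilated lifetime: Δt = γτ₀ = 2.3993 × 26.0 ns = 62.381 ns
d = vΔt = 0.909c × 62.381 ns = 2.7252×10^8 m/s × 6.2381×10^-8 s = 17.0 m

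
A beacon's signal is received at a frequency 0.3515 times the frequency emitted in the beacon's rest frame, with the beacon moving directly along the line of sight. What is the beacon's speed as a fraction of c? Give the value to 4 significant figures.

β ≈ 0.7801

f_obs/f_src = √((1−β)/(1+β)) = 0.3515  ⇒  (1−β)/(1+β) = 0.123552
β = |1 − D²|/(1 + D²) = |1 − 0.123552|/(1 + 0.123552) = 0.7801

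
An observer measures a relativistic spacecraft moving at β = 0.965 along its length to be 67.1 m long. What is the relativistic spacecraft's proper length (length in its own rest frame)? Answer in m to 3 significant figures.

L₀ ≈ 256 m

γ = 1/√(1 − 0.965²) = 3.8132
L₀ = γL = 3.8132 × 67.1 = 256 m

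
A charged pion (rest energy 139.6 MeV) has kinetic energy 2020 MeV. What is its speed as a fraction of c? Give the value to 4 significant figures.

γ = 1 + K/(m₀c²) = 1 + 2020/139.6 = 15.4699
β = √(1 − 1/γ²) = 0.9979

β ≈ 0.9979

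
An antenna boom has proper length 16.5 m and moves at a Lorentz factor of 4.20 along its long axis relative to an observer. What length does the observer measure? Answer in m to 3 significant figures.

L ≈ 3.93 m

γ = 4.20 (given)
Length contraction: L = L₀/γ = 16.5/4.20 = 3.93 m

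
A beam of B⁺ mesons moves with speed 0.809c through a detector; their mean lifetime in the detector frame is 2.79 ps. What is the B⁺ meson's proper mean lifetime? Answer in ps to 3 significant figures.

τ₀ ≈ 1.64 ps

γ = 1/√(1 − 0.809²) = 1.7012
Proper time: τ₀ = Δt/γ = 2.79/1.7012 = 1.64 ps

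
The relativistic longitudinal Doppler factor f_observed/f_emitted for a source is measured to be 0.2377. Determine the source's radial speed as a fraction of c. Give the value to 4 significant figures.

f_obs/f_src = √((1−β)/(1+β)) = 0.2377  ⇒  (1−β)/(1+β) = 0.0565013
β = |1 − D²|/(1 + D²) = |1 − 0.0565013|/(1 + 0.0565013) = 0.8930

β ≈ 0.8930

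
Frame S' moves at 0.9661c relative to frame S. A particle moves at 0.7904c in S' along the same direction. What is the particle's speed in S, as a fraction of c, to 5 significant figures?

Relativistic velocity addition: u = (u' + v)/(1 + u'v/c²)
= (0.7904 + 0.9661)/(1 + 0.7904×0.9661) = 1.7565/1.763605 = 0.99597

u ≈ 0.99597c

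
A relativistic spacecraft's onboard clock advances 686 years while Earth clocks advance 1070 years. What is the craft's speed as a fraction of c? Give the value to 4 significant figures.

β ≈ 0.7674

γ = Δt/τ₀ = 1070/686 = 1.55977
β = √(1 − 1/γ²) = √(1 − 1/1.55977²) = 0.7674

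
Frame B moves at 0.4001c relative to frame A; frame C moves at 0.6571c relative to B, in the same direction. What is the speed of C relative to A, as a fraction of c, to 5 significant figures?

Compose boost 2: (0.6571 + 0.4001)/(1 + 0.6571×0.4001) = 1.0572/1.262906 = 0.83712

u ≈ 0.83712c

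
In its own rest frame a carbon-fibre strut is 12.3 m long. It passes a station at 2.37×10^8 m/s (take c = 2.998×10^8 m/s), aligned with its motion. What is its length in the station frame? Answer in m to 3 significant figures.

β = v/c = 2.37×10^8 / 2.998×10^8 = 0.79053
γ = 1/√(1 − 0.79053²) = 1.6328
Length contraction: L = L₀/γ = 12.3/1.6328 = 7.53 m

L ≈ 7.53 m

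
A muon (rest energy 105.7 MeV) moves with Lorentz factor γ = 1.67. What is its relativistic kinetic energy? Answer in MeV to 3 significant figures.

K ≈ 70.8 MeV

γ = 1.67 (given)
K = (γ − 1)m₀c² = (1.67 − 1) × 105.7 MeV = 0.67000 × 105.7 MeV = 70.8 MeV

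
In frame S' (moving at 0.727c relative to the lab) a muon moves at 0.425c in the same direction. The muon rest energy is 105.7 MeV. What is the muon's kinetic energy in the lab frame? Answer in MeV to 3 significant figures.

K ≈ 117 MeV

u_lab = (0.425 + 0.727)/(1 + 0.425×0.727) = 0.880078
γ = 1/√(1 − 0.880078²) = 2.1060
K = (γ − 1)m₀c² = (2.1060 − 1) × 105.7 = 1.1060 × 105.7 = 117 MeV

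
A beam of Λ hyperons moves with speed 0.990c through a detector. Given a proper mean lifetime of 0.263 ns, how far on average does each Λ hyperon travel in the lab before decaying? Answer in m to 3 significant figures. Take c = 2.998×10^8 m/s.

γ = 1/√(1 − 0.990²) = 7.0888
Dilated lifetime: Δt = γτ₀ = 7.0888 × 0.263 ns = 1.8644 ns
d = vΔt = 0.990c × 1.8644 ns = 2.9680×10^8 m/s × 1.8644×10^-9 s = 0.553 m

d ≈ 0.553 m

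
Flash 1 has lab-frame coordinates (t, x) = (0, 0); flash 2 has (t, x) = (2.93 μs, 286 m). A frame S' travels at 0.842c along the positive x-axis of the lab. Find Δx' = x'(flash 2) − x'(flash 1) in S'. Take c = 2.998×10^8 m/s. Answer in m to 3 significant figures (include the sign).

γ = 1/√(1 − 0.842²) = 1.8536
Δx' = γ(Δx − vΔt) = 1.8536 × (286 m − 0.842×(2.998×10^8 m/s)×2.93×10^-6 s)
= 1.8536 × (-453.62 m) = -841 m

Δx' ≈ -841 m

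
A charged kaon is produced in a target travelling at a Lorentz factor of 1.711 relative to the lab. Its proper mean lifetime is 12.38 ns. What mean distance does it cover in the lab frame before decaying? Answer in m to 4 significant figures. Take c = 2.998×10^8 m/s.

β = √(1 − 1/γ²) = √(1 − 1/1.711²) = 0.811427
Dilated lifetime: Δt = γτ₀ = 1.711 × 12.38 ns = 21.1822 ns
d = vΔt = 0.811427c × 21.1822 ns = 2.43266×10^8 m/s × 2.11822×10^-8 s = 5.153 m

d ≈ 5.153 m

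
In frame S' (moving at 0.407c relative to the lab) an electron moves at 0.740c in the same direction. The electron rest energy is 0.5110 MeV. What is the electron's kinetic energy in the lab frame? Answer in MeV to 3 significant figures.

u_lab = (0.740 + 0.407)/(1 + 0.740×0.407) = 0.881508
γ = 1/√(1 − 0.881508²) = 2.1179
K = (γ − 1)m₀c² = (2.1179 − 1) × 0.5110 = 1.1179 × 0.5110 = 0.571 MeV

K ≈ 0.571 MeV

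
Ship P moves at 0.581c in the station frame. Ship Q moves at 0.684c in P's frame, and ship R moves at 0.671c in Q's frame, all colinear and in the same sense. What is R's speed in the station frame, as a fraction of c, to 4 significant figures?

Compose boost 2: (0.684 + 0.581)/(1 + 0.684×0.581) = 1.265/1.39740 = 0.905250
Compose boost 3: (0.671 + 0.905250)/(1 + 0.671×0.905250) = 1.57625/1.60742 = 0.9806

u ≈ 0.9806c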